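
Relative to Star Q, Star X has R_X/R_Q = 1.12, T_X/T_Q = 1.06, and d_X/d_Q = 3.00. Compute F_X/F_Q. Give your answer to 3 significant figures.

0.176

L_X/L_Q = (R_X/R_Q)²(T_X/T_Q)⁴ = (1.12)² × (1.06)⁴ = 1.584.
F_X/F_Q = (L_X/L_Q)/(d_X/d_Q)² = 1.584 / (3.00)² = 0.1760.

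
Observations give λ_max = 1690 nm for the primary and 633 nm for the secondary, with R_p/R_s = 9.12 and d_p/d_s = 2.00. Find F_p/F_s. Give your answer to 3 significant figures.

0.409

Wien's law: T_p/T_s = λ_s/λ_p = 633/1690 = 0.3746.
L_p/L_s = (R_p/R_s)²(T_p/T_s)⁴ = (9.12)²(0.3746)⁴ = 1.637.
F_p/F_s = (L_p/L_s)/(d_p/d_s)² = 1.637/(2.00)² = 0.4093.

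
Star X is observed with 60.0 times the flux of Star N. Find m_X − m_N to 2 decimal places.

-4.45

m_X − m_N = −2.5 log₁₀(F_X/F_N) = −2.5 log₁₀(60.0) = −2.5 × (1.778) = -4.445.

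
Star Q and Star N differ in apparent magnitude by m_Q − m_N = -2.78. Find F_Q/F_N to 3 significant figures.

F_Q/F_N = 10^(−(m_Q − m_N)/2.5) = 10^(2.78/2.5) = 10^1.112 = 12.94.

12.9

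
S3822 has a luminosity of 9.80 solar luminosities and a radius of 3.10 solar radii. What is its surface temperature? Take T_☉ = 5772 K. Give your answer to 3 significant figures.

T/T_☉ = (L/L_☉)^(1/4) / (R/R_☉)^(1/2)
T = 5772 × (9.80)^(1/4) / √(3.10) = 5772 × 1.769 / 1.761 = 5800 K.

5.80×10^3 K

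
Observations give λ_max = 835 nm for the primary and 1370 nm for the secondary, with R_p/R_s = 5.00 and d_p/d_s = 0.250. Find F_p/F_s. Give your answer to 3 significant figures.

2.90×10^3

Wien's law: T_p/T_s = λ_s/λ_p = 1370/835 = 1.641.
L_p/L_s = (R_p/R_s)²(T_p/T_s)⁴ = (5.00)²(1.641)⁴ = 181.2.
F_p/F_s = (L_p/L_s)/(d_p/d_s)² = 181.2/(0.250)² = 2899.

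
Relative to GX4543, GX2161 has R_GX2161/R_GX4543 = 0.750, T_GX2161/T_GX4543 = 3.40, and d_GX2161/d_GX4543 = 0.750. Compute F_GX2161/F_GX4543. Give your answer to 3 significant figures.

134

L_GX2161/L_GX4543 = (R_GX2161/R_GX4543)²(T_GX2161/T_GX4543)⁴ = (0.750)² × (3.40)⁴ = 75.17.
F_GX2161/F_GX4543 = (L_GX2161/L_GX4543)/(d_GX2161/d_GX4543)² = 75.17 / (0.750)² = 133.6.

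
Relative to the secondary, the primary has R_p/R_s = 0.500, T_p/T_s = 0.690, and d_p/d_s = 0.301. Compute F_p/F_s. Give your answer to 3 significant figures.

L_p/L_s = (R_p/R_s)²(T_p/T_s)⁴ = (0.500)² × (0.690)⁴ = 0.05667.
F_p/F_s = (L_p/L_s)/(d_p/d_s)² = 0.05667 / (0.301)² = 0.6255.

0.625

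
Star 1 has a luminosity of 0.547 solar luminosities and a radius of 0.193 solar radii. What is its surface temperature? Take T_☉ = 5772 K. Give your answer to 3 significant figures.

1.13×10^4 K

T/T_☉ = (L/L_☉)^(1/4) / (R/R_☉)^(1/2)
T = 5772 × (0.547)^(1/4) / √(0.193) = 5772 × 0.8600 / 0.4393 = 1.130×10^4 K.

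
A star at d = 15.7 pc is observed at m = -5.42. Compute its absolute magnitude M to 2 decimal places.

M = m − 5 log₁₀(d/10 pc) = -5.42 − 5 log₁₀(15.7/10)
  = -5.42 − 5 × 0.196 = -5.42 − 0.98 = -6.40.

-6.40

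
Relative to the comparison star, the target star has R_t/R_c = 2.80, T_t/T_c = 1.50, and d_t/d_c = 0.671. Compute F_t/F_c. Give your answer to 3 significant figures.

88.2

L_t/L_c = (R_t/R_c)²(T_t/T_c)⁴ = (2.80)² × (1.50)⁴ = 39.69.
F_t/F_c = (L_t/L_c)/(d_t/d_c)² = 39.69 / (0.671)² = 88.15.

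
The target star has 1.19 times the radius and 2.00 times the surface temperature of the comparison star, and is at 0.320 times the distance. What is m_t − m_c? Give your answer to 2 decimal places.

-5.86

L_t/L_c = (1.19)²(2.00)⁴ = 22.66.
F_t/F_c = (L_t/L_c)/(d_t/d_c)² = 22.66/0.1024 = 221.3.
m_t − m_c = −2.5 log₁₀(221.3) = -5.86.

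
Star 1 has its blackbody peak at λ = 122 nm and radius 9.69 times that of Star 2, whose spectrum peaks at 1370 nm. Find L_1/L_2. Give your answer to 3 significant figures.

Wien's law gives T ∝ 1/λ_max, so T_1/T_2 = λ_2/λ_1 = 1370/122 = 11.23.
Then L ∝ R²T⁴ gives L_1/L_2 = (9.69)² × (11.23)⁴ = 93.90 × 1.590×10^4 = 1.493×10^6.

1.49×10^6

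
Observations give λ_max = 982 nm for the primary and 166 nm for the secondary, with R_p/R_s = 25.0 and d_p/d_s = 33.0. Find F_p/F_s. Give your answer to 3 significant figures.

4.69×10^-4

Wien's law: T_p/T_s = λ_s/λ_p = 166/982 = 0.1690.
L_p/L_s = (R_p/R_s)²(T_p/T_s)⁴ = (25.0)²(0.1690)⁴ = 0.5103.
F_p/F_s = (L_p/L_s)/(d_p/d_s)² = 0.5103/(33.0)² = 4.686×10^-4.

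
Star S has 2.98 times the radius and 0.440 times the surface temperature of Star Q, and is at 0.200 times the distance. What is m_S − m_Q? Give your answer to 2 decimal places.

-2.30

L_S/L_Q = (2.98)²(0.440)⁴ = 0.3328.
F_S/F_Q = (L_S/L_Q)/(d_S/d_Q)² = 0.3328/0.04000 = 8.321.
m_S − m_Q = −2.5 log₁₀(8.321) = -2.30.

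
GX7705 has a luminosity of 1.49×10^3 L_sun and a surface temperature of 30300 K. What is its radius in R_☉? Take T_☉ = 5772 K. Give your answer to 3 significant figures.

R/R_☉ = √(L/L_☉) / (T/T_☉)² = √(1.49×10^3) / (5.249)²
       = 38.60 / 27.56 = 1.401.

1.40 R_☉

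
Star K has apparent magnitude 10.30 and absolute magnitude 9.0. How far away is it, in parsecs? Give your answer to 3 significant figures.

18.2 pc

m − M = 5 log₁₀(d/10 pc)
10.30 − (9.0) = 1.30 = 5 log₁₀(d/10)
d = 10 × 10^(1.30/5) = 10 × 10^0.260 = 18.20 pc.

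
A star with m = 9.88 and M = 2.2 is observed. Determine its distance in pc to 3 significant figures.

344 pc

m − M = 5 log₁₀(d/10 pc)
9.88 − (2.2) = 7.68 = 5 log₁₀(d/10)
d = 10 × 10^(7.68/5) = 10 × 10^1.536 = 343.6 pc.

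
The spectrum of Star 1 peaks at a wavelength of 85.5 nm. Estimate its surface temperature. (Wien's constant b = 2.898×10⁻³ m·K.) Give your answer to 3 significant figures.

T = b/λ_max = 2.898×10⁻³ / (85.5×10⁻⁹) = 3.389×10^4 K.

3.39×10^4 K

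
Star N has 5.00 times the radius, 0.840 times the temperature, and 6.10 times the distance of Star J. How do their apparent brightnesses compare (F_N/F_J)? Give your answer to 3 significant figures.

0.335

L_N/L_J = (R_N/R_J)²(T_N/T_J)⁴ = (5.00)² × (0.840)⁴ = 12.45.
F_N/F_J = (L_N/L_J)/(d_N/d_J)² = 12.45 / (6.10)² = 0.3345.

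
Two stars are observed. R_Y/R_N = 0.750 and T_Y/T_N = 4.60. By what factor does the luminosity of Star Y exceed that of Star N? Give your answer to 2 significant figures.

From the Stefan–Boltzmann law, L ∝ R²T⁴, so
L_Y/L_N = (R_Y/R_N)² (T_Y/T_N)⁴ = (0.750)² × (4.60)⁴ = 0.5625 × 447.7 = 251.9.

2.5×10^2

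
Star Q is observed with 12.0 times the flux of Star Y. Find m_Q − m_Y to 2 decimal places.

m_Q − m_Y = −2.5 log₁₀(F_Q/F_Y) = −2.5 log₁₀(12.0) = −2.5 × (1.079) = -2.698.

-2.70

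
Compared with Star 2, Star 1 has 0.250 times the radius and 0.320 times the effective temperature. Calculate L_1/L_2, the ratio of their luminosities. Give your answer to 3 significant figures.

6.55×10^-4

From the Stefan–Boltzmann law, L ∝ R²T⁴, so
L_1/L_2 = (R_1/R_2)² (T_1/T_2)⁴ = (0.250)² × (0.320)⁴ = 0.06250 × 0.01049 = 6.554×10^-4.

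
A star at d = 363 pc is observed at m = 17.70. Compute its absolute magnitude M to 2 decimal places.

9.90

M = m − 5 log₁₀(d/10 pc) = 17.70 − 5 log₁₀(363/10)
  = 17.70 − 5 × 1.560 = 17.70 − 7.80 = 9.90.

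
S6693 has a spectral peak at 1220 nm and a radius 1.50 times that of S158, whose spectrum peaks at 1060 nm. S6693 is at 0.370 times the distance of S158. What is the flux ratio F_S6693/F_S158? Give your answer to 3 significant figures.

9.37

Wien's law: T_S6693/T_S158 = λ_S158/λ_S6693 = 1060/1220 = 0.8689.
L_S6693/L_S158 = (R_S6693/R_S158)²(T_S6693/T_S158)⁴ = (1.50)²(0.8689)⁴ = 1.282.
F_S6693/F_S158 = (L_S6693/L_S158)/(d_S6693/d_S158)² = 1.282/(0.370)² = 9.366.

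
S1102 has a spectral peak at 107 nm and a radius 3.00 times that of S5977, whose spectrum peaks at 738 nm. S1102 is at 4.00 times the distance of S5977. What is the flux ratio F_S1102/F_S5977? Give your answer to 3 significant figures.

Wien's law: T_S1102/T_S5977 = λ_S5977/λ_S1102 = 738/107 = 6.897.
L_S1102/L_S5977 = (R_S1102/R_S5977)²(T_S1102/T_S5977)⁴ = (3.00)²(6.897)⁴ = 2.037×10^4.
F_S1102/F_S5977 = (L_S1102/L_S5977)/(d_S1102/d_S5977)² = 2.037×10^4/(4.00)² = 1273.

1.27×10^3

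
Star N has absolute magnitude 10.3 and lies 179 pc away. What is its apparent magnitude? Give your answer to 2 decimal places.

m = M + 5 log₁₀(d/10 pc) = 10.3 + 5 log₁₀(179/10)
  = 10.3 + 5 × 1.253 = 10.3 + 6.26 = 16.56.

16.56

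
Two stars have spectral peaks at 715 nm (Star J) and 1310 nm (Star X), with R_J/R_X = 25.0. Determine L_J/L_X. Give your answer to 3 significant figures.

7.04×10^3

Wien's law gives T ∝ 1/λ_max, so T_J/T_X = λ_X/λ_J = 1310/715 = 1.832.
Then L ∝ R²T⁴ gives L_J/L_X = (25.0)² × (1.832)⁴ = 625.0 × 11.27 = 7043.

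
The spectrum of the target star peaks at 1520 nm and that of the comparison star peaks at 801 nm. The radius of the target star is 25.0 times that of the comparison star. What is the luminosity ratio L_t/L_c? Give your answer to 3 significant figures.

Wien's law gives T ∝ 1/λ_max, so T_t/T_c = λ_c/λ_t = 801/1520 = 0.5270.
Then L ∝ R²T⁴ gives L_t/L_c = (25.0)² × (0.5270)⁴ = 625.0 × 0.07712 = 48.20.

48.2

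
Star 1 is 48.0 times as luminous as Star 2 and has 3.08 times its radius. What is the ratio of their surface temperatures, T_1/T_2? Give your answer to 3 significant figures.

L ∝ R²T⁴ gives T ∝ (L/R²)^(1/4), so
T_1/T_2 = (48.0 / 3.08²)^(1/4) = (5.060)^(1/4) = 1.500.

1.50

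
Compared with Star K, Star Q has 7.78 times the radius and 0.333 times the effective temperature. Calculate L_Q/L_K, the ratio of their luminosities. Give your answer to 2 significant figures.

0.74

From the Stefan–Boltzmann law, L ∝ R²T⁴, so
L_Q/L_K = (R_Q/R_K)² (T_Q/T_K)⁴ = (7.78)² × (0.333)⁴ = 60.53 × 0.01230 = 0.7443.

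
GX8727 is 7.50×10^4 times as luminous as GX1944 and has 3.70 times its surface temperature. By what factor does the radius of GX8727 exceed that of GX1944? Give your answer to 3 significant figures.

20.0

L ∝ R²T⁴ gives R ∝ √L / T², so
R_GX8727/R_GX1944 = √(7.50×10^4) / (3.70)² = 273.9 / 13.69 = 20.00.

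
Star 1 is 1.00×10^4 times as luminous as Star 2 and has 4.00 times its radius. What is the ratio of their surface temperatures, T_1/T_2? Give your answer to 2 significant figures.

L ∝ R²T⁴ gives T ∝ (L/R²)^(1/4), so
T_1/T_2 = (1.00×10^4 / 4.00²)^(1/4) = (625.0)^(1/4) = 5.000.

5.0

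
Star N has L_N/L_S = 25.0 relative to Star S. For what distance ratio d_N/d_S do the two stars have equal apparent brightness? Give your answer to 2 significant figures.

Equal flux requires L_N/d_N² = L_S/d_S², so d_N/d_S = √(L_N/L_S)
= √(25.0) = 5.000.

5.0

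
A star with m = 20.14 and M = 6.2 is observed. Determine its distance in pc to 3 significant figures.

m − M = 5 log₁₀(d/10 pc)
20.14 − (6.2) = 13.94 = 5 log₁₀(d/10)
d = 10 × 10^(13.94/5) = 10 × 10^2.788 = 6138 pc.

6.14×10^3 pc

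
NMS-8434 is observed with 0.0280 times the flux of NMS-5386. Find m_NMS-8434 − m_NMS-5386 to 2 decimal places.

3.88

m_NMS-8434 − m_NMS-5386 = −2.5 log₁₀(F_NMS-8434/F_NMS-5386) = −2.5 log₁₀(0.0280) = −2.5 × (-1.553) = 3.882.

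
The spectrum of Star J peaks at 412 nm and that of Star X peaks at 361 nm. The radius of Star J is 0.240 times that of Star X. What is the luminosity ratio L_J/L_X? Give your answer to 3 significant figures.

0.0340

Wien's law gives T ∝ 1/λ_max, so T_J/T_X = λ_X/λ_J = 361/412 = 0.8762.
Then L ∝ R²T⁴ gives L_J/L_X = (0.240)² × (0.8762)⁴ = 0.05760 × 0.5894 = 0.03395.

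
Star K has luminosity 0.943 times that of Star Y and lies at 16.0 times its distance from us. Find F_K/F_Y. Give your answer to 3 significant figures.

0.00368

F = L/(4πd²), so F_K/F_Y = (L_K/L_Y) / (d_K/d_Y)²
= 0.943 / (16.0)² = 0.943 / 256.0 = 0.003684.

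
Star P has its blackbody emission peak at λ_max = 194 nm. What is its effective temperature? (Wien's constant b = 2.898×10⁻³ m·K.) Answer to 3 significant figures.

1.49×10^4 K

T = b/λ_max = 2.898×10⁻³ / (194×10⁻⁹) = 1.494×10^4 K.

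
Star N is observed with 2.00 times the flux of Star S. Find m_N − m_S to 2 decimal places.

-0.75

m_N − m_S = −2.5 log₁₀(F_N/F_S) = −2.5 log₁₀(2.00) = −2.5 × (0.301) = -0.753.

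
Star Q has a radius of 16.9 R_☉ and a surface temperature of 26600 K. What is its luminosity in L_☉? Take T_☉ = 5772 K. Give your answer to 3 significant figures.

L/L_☉ = (R/R_☉)² (T/T_☉)⁴ = (16.9)² × (26600/5772)⁴
       = 285.6 × (4.608)⁴ = 285.6 × 451.0 = 1.288×10^5.

1.29×10^5 L_☉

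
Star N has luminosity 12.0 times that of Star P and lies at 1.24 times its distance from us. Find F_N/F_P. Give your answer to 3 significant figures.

7.80

F = L/(4πd²), so F_N/F_P = (L_N/L_P) / (d_N/d_P)²
= 12.0 / (1.24)² = 12.0 / 1.538 = 7.804.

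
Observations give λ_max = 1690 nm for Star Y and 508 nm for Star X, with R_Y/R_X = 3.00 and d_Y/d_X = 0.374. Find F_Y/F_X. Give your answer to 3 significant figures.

0.525

Wien's law: T_Y/T_X = λ_X/λ_Y = 508/1690 = 0.3006.
L_Y/L_X = (R_Y/R_X)²(T_Y/T_X)⁴ = (3.00)²(0.3006)⁴ = 0.07348.
F_Y/F_X = (L_Y/L_X)/(d_Y/d_X)² = 0.07348/(0.374)² = 0.5253.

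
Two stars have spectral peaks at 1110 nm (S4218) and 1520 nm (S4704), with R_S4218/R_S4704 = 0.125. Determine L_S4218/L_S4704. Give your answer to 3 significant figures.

Wien's law gives T ∝ 1/λ_max, so T_S4218/T_S4704 = λ_S4704/λ_S4218 = 1520/1110 = 1.369.
Then L ∝ R²T⁴ gives L_S4218/L_S4704 = (0.125)² × (1.369)⁴ = 0.01562 × 3.516 = 0.05494.

0.0549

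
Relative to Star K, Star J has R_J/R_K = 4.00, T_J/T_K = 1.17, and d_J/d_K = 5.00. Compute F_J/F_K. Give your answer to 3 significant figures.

1.20

L_J/L_K = (R_J/R_K)²(T_J/T_K)⁴ = (4.00)² × (1.17)⁴ = 29.98.
F_J/F_K = (L_J/L_K)/(d_J/d_K)² = 29.98 / (5.00)² = 1.199.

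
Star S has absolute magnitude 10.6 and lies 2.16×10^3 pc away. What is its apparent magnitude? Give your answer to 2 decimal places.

m = M + 5 log₁₀(d/10 pc) = 10.6 + 5 log₁₀(2.16×10^3/10)
  = 10.6 + 5 × 2.334 = 10.6 + 11.67 = 22.27.

22.27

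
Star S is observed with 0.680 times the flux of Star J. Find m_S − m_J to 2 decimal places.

0.42

m_S − m_J = −2.5 log₁₀(F_S/F_J) = −2.5 log₁₀(0.680) = −2.5 × (-0.167) = 0.419.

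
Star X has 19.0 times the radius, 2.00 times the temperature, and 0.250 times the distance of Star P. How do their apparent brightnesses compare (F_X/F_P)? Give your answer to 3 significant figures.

L_X/L_P = (R_X/R_P)²(T_X/T_P)⁴ = (19.0)² × (2.00)⁴ = 5776.
F_X/F_P = (L_X/L_P)/(d_X/d_P)² = 5776 / (0.250)² = 9.242×10^4.

9.24×10^4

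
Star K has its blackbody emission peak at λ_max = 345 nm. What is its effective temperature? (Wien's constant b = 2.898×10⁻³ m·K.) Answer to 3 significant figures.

T = b/λ_max = 2.898×10⁻³ / (345×10⁻⁹) = 8400 K.

8.40×10^3 K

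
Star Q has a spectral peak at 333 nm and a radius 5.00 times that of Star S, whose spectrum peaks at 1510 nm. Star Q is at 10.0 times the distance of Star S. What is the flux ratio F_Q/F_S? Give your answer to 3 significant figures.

Wien's law: T_Q/T_S = λ_S/λ_Q = 1510/333 = 4.535.
L_Q/L_S = (R_Q/R_S)²(T_Q/T_S)⁴ = (5.00)²(4.535)⁴ = 1.057×10^4.
F_Q/F_S = (L_Q/L_S)/(d_Q/d_S)² = 1.057×10^4/(10.0)² = 105.7.

106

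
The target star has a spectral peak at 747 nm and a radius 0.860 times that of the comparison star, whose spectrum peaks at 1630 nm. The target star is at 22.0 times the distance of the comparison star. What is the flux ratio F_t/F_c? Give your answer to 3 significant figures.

Wien's law: T_t/T_c = λ_c/λ_t = 1630/747 = 2.182.
L_t/L_c = (R_t/R_c)²(T_t/T_c)⁴ = (0.860)²(2.182)⁴ = 16.77.
F_t/F_c = (L_t/L_c)/(d_t/d_c)² = 16.77/(22.0)² = 0.03464.

0.0346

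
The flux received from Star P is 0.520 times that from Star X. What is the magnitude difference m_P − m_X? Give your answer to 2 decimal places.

m_P − m_X = −2.5 log₁₀(F_P/F_X) = −2.5 log₁₀(0.520) = −2.5 × (-0.284) = 0.710.

0.71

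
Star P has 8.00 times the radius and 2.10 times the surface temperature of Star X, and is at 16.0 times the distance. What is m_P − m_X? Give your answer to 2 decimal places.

L_P/L_X = (8.00)²(2.10)⁴ = 1245.
F_P/F_X = (L_P/L_X)/(d_P/d_X)² = 1245/256.0 = 4.862.
m_P − m_X = −2.5 log₁₀(4.862) = -1.72.

-1.72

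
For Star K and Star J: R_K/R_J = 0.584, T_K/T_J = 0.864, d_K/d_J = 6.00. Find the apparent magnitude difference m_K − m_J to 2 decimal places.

L_K/L_J = (0.584)²(0.864)⁴ = 0.1901.
F_K/F_J = (L_K/L_J)/(d_K/d_J)² = 0.1901/36.00 = 0.005279.
m_K − m_J = −2.5 log₁₀(0.005279) = 5.69.

5.69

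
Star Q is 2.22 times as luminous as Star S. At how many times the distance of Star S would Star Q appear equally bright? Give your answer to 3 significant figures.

Equal flux requires L_Q/d_Q² = L_S/d_S², so d_Q/d_S = √(L_Q/L_S)
= √(2.22) = 1.490.

1.49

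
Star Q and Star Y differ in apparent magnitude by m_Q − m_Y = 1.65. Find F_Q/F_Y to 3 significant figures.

F_Q/F_Y = 10^(−(m_Q − m_Y)/2.5) = 10^(-1.65/2.5) = 10^-0.660 = 0.2188.

0.219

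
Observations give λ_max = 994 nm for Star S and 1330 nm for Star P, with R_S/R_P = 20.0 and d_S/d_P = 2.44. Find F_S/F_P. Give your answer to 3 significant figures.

Wien's law: T_S/T_P = λ_P/λ_S = 1330/994 = 1.338.
L_S/L_P = (R_S/R_P)²(T_S/T_P)⁴ = (20.0)²(1.338)⁴ = 1282.
F_S/F_P = (L_S/L_P)/(d_S/d_P)² = 1282/(2.44)² = 215.3.

215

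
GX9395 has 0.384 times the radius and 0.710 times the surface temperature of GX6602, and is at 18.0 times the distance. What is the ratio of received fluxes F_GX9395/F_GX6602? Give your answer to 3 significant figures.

L_GX9395/L_GX6602 = (R_GX9395/R_GX6602)²(T_GX9395/T_GX6602)⁴ = (0.384)² × (0.710)⁴ = 0.03747.
F_GX9395/F_GX6602 = (L_GX9395/L_GX6602)/(d_GX9395/d_GX6602)² = 0.03747 / (18.0)² = 1.157×10^-4.

1.16×10^-4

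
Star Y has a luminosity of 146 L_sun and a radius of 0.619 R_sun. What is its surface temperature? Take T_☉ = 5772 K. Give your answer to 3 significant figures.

T/T_☉ = (L/L_☉)^(1/4) / (R/R_☉)^(1/2)
T = 5772 × (146)^(1/4) / √(0.619) = 5772 × 3.476 / 0.7868 = 2.550×10^4 K.

2.55×10^4 K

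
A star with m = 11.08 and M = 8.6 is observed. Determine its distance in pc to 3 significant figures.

31.3 pc

m − M = 5 log₁₀(d/10 pc)
11.08 − (8.6) = 2.48 = 5 log₁₀(d/10)
d = 10 × 10^(2.48/5) = 10 × 10^0.496 = 31.33 pc.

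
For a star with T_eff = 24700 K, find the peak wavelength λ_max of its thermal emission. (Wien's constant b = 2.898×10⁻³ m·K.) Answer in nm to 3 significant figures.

λ_max = b/T = 2.898×10⁻³ / 24700 = 1.17×10^-7 m = 117.3 nm.

117 nm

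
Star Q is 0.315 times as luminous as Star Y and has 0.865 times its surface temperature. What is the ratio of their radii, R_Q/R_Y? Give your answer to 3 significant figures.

L ∝ R²T⁴ gives R ∝ √L / T², so
R_Q/R_Y = √(0.315) / (0.865)² = 0.5612 / 0.7482 = 0.7501.

0.750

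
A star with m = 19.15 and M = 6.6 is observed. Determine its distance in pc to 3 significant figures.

m − M = 5 log₁₀(d/10 pc)
19.15 − (6.6) = 12.55 = 5 log₁₀(d/10)
d = 10 × 10^(12.55/5) = 10 × 10^2.510 = 3236 pc.

3.24×10^3 pc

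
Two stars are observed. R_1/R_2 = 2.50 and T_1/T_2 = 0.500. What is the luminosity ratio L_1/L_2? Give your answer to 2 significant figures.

From the Stefan–Boltzmann law, L ∝ R²T⁴, so
L_1/L_2 = (R_1/R_2)² (T_1/T_2)⁴ = (2.50)² × (0.500)⁴ = 6.250 × 0.06250 = 0.3906.

0.39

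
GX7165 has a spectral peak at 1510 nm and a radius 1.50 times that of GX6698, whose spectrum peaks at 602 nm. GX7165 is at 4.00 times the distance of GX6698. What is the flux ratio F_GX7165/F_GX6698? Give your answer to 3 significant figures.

Wien's law: T_GX7165/T_GX6698 = λ_GX6698/λ_GX7165 = 602/1510 = 0.3987.
L_GX7165/L_GX6698 = (R_GX7165/R_GX6698)²(T_GX7165/T_GX6698)⁴ = (1.50)²(0.3987)⁴ = 0.05684.
F_GX7165/F_GX6698 = (L_GX7165/L_GX6698)/(d_GX7165/d_GX6698)² = 0.05684/(4.00)² = 0.003553.

0.00355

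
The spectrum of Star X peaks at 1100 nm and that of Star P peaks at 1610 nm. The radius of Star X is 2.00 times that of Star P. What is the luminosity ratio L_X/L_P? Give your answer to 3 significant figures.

Wien's law gives T ∝ 1/λ_max, so T_X/T_P = λ_P/λ_X = 1610/1100 = 1.464.
Then L ∝ R²T⁴ gives L_X/L_P = (2.00)² × (1.464)⁴ = 4.000 × 4.589 = 18.36.

18.4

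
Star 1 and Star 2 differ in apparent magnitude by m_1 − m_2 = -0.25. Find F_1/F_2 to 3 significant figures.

1.26

F_1/F_2 = 10^(−(m_1 − m_2)/2.5) = 10^(0.25/2.5) = 10^0.100 = 1.259.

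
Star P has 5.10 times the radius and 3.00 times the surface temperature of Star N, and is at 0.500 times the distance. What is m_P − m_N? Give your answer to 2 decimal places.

L_P/L_N = (5.10)²(3.00)⁴ = 2107.
F_P/F_N = (L_P/L_N)/(d_P/d_N)² = 2107/0.2500 = 8427.
m_P − m_N = −2.5 log₁₀(8427) = -9.81.

-9.81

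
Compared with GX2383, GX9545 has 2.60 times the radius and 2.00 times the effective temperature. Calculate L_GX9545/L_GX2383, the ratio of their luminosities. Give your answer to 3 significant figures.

108

From the Stefan–Boltzmann law, L ∝ R²T⁴, so
L_GX9545/L_GX2383 = (R_GX9545/R_GX2383)² (T_GX9545/T_GX2383)⁴ = (2.60)² × (2.00)⁴ = 6.760 × 16.00 = 108.2.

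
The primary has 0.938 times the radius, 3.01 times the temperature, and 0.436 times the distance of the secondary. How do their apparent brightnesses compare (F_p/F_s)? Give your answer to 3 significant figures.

380

L_p/L_s = (R_p/R_s)²(T_p/T_s)⁴ = (0.938)² × (3.01)⁴ = 72.22.
F_p/F_s = (L_p/L_s)/(d_p/d_s)² = 72.22 / (0.436)² = 379.9.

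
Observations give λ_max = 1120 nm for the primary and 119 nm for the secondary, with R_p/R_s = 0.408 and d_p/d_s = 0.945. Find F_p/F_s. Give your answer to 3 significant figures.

Wien's law: T_p/T_s = λ_s/λ_p = 119/1120 = 0.1062.
L_p/L_s = (R_p/R_s)²(T_p/T_s)⁴ = (0.408)²(0.1062)⁴ = 2.121×10^-5.
F_p/F_s = (L_p/L_s)/(d_p/d_s)² = 2.121×10^-5/(0.945)² = 2.376×10^-5.

2.38×10^-5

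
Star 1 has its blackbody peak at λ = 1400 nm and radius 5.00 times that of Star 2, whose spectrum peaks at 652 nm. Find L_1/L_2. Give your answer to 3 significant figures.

1.18

Wien's law gives T ∝ 1/λ_max, so T_1/T_2 = λ_2/λ_1 = 652/1400 = 0.4657.
Then L ∝ R²T⁴ gives L_1/L_2 = (5.00)² × (0.4657)⁴ = 25.00 × 0.04704 = 1.176.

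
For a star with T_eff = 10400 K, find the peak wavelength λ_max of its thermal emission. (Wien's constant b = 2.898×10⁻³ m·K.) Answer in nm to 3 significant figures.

279 nm

λ_max = b/T = 2.898×10⁻³ / 10400 = 2.79×10^-7 m = 278.7 nm.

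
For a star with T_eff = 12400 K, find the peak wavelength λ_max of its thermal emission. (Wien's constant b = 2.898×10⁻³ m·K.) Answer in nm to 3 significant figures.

234 nm

λ_max = b/T = 2.898×10⁻³ / 12400 = 2.34×10^-7 m = 233.7 nm.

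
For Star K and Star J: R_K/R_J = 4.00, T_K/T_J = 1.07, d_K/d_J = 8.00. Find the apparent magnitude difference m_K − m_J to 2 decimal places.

1.21

L_K/L_J = (4.00)²(1.07)⁴ = 20.97.
F_K/F_J = (L_K/L_J)/(d_K/d_J)² = 20.97/64.00 = 0.3277.
m_K − m_J = −2.5 log₁₀(0.3277) = 1.21.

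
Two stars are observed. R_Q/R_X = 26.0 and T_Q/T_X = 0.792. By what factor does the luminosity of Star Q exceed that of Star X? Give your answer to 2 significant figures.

From the Stefan–Boltzmann law, L ∝ R²T⁴, so
L_Q/L_X = (R_Q/R_X)² (T_Q/T_X)⁴ = (26.0)² × (0.792)⁴ = 676.0 × 0.3935 = 266.0.

2.7×10^2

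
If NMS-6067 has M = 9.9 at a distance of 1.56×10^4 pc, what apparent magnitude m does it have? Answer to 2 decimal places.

m = M + 5 log₁₀(d/10 pc) = 9.9 + 5 log₁₀(1.56×10^4/10)
  = 9.9 + 5 × 3.193 = 9.9 + 15.97 = 25.87.

25.87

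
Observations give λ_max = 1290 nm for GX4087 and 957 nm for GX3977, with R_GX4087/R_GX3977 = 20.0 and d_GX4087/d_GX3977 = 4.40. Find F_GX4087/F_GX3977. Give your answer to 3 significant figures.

6.26

Wien's law: T_GX4087/T_GX3977 = λ_GX3977/λ_GX4087 = 957/1290 = 0.7419.
L_GX4087/L_GX3977 = (R_GX4087/R_GX3977)²(T_GX4087/T_GX3977)⁴ = (20.0)²(0.7419)⁴ = 121.2.
F_GX4087/F_GX3977 = (L_GX4087/L_GX3977)/(d_GX4087/d_GX3977)² = 121.2/(4.40)² = 6.258.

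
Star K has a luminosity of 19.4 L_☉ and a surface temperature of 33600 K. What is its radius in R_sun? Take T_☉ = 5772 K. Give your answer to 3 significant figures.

0.130 R_sun

R/R_☉ = √(L/L_☉) / (T/T_☉)² = √(19.4) / (5.821)²
       = 4.405 / 33.89 = 0.1300.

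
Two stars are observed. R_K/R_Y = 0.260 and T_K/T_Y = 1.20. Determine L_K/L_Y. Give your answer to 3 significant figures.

From the Stefan–Boltzmann law, L ∝ R²T⁴, so
L_K/L_Y = (R_K/R_Y)² (T_K/T_Y)⁴ = (0.260)² × (1.20)⁴ = 0.06760 × 2.074 = 0.1402.

0.140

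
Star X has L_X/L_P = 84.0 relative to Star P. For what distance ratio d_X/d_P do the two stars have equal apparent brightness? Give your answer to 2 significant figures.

9.2

Equal flux requires L_X/d_X² = L_P/d_P², so d_X/d_P = √(L_X/L_P)
= √(84.0) = 9.165.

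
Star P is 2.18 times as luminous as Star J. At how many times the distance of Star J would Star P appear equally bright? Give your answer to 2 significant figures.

1.5

Equal flux requires L_P/d_P² = L_J/d_J², so d_P/d_J = √(L_P/L_J)
= √(2.18) = 1.476.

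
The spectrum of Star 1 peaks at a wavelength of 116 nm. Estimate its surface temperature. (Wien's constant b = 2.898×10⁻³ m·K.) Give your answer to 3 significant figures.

T = b/λ_max = 2.898×10⁻³ / (116×10⁻⁹) = 2.498×10^4 K.

2.50×10^4 K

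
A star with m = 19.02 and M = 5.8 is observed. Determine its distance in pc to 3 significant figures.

m − M = 5 log₁₀(d/10 pc)
19.02 − (5.8) = 13.22 = 5 log₁₀(d/10)
d = 10 × 10^(13.22/5) = 10 × 10^2.644 = 4406 pc.

4.41×10^3 pc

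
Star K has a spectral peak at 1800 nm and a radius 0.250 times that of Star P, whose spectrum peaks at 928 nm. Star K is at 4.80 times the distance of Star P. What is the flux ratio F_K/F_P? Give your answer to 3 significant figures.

1.92×10^-4

Wien's law: T_K/T_P = λ_P/λ_K = 928/1800 = 0.5156.
L_K/L_P = (R_K/R_P)²(T_K/T_P)⁴ = (0.250)²(0.5156)⁴ = 0.004416.
F_K/F_P = (L_K/L_P)/(d_K/d_P)² = 0.004416/(4.80)² = 1.916×10^-4.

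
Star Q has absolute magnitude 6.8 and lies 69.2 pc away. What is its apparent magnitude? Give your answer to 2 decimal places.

11.00

m = M + 5 log₁₀(d/10 pc) = 6.8 + 5 log₁₀(69.2/10)
  = 6.8 + 5 × 0.840 = 6.8 + 4.20 = 11.00.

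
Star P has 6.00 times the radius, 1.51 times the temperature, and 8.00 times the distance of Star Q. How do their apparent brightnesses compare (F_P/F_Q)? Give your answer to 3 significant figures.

L_P/L_Q = (R_P/R_Q)²(T_P/T_Q)⁴ = (6.00)² × (1.51)⁴ = 187.2.
F_P/F_Q = (L_P/L_Q)/(d_P/d_Q)² = 187.2 / (8.00)² = 2.924.

2.92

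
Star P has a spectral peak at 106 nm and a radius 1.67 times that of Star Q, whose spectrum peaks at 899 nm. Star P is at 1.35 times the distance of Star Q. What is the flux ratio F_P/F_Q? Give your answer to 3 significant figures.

Wien's law: T_P/T_Q = λ_Q/λ_P = 899/106 = 8.481.
L_P/L_Q = (R_P/R_Q)²(T_P/T_Q)⁴ = (1.67)²(8.481)⁴ = 1.443×10^4.
F_P/F_Q = (L_P/L_Q)/(d_P/d_Q)² = 1.443×10^4/(1.35)² = 7917.

7.92×10^3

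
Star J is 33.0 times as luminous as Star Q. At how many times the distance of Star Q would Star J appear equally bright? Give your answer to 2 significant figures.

5.7

Equal flux requires L_J/d_J² = L_Q/d_Q², so d_J/d_Q = √(L_J/L_Q)
= √(33.0) = 5.745.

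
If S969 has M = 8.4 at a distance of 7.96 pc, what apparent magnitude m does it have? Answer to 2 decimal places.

7.90

m = M + 5 log₁₀(d/10 pc) = 8.4 + 5 log₁₀(7.96/10)
  = 8.4 + 5 × -0.099 = 8.4 + -0.50 = 7.90.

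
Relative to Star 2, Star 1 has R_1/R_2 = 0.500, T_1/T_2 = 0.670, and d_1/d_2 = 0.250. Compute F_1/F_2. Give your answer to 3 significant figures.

L_1/L_2 = (R_1/R_2)²(T_1/T_2)⁴ = (0.500)² × (0.670)⁴ = 0.05038.
F_1/F_2 = (L_1/L_2)/(d_1/d_2)² = 0.05038 / (0.250)² = 0.8060.

0.806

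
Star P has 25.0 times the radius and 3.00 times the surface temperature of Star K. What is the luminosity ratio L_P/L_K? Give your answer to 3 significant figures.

5.06×10^4

From the Stefan–Boltzmann law, L ∝ R²T⁴, so
L_P/L_K = (R_P/R_K)² (T_P/T_K)⁴ = (25.0)² × (3.00)⁴ = 625.0 × 81.00 = 5.062×10^4.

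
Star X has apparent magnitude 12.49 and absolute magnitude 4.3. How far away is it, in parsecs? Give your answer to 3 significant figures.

m − M = 5 log₁₀(d/10 pc)
12.49 − (4.3) = 8.19 = 5 log₁₀(d/10)
d = 10 × 10^(8.19/5) = 10 × 10^1.638 = 434.5 pc.

435 pc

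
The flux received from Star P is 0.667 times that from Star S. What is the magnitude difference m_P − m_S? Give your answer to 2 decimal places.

0.44

m_P − m_S = −2.5 log₁₀(F_P/F_S) = −2.5 log₁₀(0.667) = −2.5 × (-0.176) = 0.440.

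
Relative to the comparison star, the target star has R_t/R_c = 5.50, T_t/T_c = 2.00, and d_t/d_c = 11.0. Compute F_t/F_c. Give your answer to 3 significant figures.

4.00

L_t/L_c = (R_t/R_c)²(T_t/T_c)⁴ = (5.50)² × (2.00)⁴ = 484.0.
F_t/F_c = (L_t/L_c)/(d_t/d_c)² = 484.0 / (11.0)² = 4.000.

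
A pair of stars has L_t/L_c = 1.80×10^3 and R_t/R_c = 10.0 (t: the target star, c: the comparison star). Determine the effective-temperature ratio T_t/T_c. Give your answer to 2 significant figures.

2.1

L ∝ R²T⁴ gives T ∝ (L/R²)^(1/4), so
T_t/T_c = (1.80×10^3 / 10.0²)^(1/4) = (18.00)^(1/4) = 2.060.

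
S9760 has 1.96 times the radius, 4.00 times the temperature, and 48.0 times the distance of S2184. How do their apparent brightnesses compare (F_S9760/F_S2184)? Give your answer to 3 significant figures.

L_S9760/L_S2184 = (R_S9760/R_S2184)²(T_S9760/T_S2184)⁴ = (1.96)² × (4.00)⁴ = 983.4.
F_S9760/F_S2184 = (L_S9760/L_S2184)/(d_S9760/d_S2184)² = 983.4 / (48.0)² = 0.4268.

0.427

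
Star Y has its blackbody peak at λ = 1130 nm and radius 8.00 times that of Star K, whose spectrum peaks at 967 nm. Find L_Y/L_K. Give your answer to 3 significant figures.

Wien's law gives T ∝ 1/λ_max, so T_Y/T_K = λ_K/λ_Y = 967/1130 = 0.8558.
Then L ∝ R²T⁴ gives L_Y/L_K = (8.00)² × (0.8558)⁴ = 64.00 × 0.5363 = 34.32.

34.3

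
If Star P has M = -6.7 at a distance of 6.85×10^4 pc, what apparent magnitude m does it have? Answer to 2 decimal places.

m = M + 5 log₁₀(d/10 pc) = -6.7 + 5 log₁₀(6.85×10^4/10)
  = -6.7 + 5 × 3.836 = -6.7 + 19.18 = 12.48.

12.48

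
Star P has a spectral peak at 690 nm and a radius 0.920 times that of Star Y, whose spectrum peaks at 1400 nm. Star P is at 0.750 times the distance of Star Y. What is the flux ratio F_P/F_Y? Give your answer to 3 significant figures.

Wien's law: T_P/T_Y = λ_Y/λ_P = 1400/690 = 2.029.
L_P/L_Y = (R_P/R_Y)²(T_P/T_Y)⁴ = (0.920)²(2.029)⁴ = 14.34.
F_P/F_Y = (L_P/L_Y)/(d_P/d_Y)² = 14.34/(0.750)² = 25.50.

25.5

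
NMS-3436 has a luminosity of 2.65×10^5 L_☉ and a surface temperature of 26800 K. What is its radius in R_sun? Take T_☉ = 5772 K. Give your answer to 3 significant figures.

R/R_☉ = √(L/L_☉) / (T/T_☉)² = √(2.65×10^5) / (4.643)²
       = 514.8 / 21.56 = 23.88.

23.9 R_sun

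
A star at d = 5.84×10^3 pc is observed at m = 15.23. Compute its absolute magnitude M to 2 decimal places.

1.40

M = m − 5 log₁₀(d/10 pc) = 15.23 − 5 log₁₀(5.84×10^3/10)
  = 15.23 − 5 × 2.766 = 15.23 − 13.83 = 1.40.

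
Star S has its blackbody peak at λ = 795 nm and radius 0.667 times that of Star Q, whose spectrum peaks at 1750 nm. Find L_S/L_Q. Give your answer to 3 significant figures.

Wien's law gives T ∝ 1/λ_max, so T_S/T_Q = λ_Q/λ_S = 1750/795 = 2.201.
Then L ∝ R²T⁴ gives L_S/L_Q = (0.667)² × (2.201)⁴ = 0.4449 × 23.48 = 10.45.

10.4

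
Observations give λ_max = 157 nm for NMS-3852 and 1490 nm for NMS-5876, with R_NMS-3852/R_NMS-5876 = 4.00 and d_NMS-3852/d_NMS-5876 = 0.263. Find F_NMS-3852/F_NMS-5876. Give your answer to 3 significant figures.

Wien's law: T_NMS-3852/T_NMS-5876 = λ_NMS-5876/λ_NMS-3852 = 1490/157 = 9.490.
L_NMS-3852/L_NMS-5876 = (R_NMS-3852/R_NMS-5876)²(T_NMS-3852/T_NMS-5876)⁴ = (4.00)²(9.490)⁴ = 1.298×10^5.
F_NMS-3852/F_NMS-5876 = (L_NMS-3852/L_NMS-5876)/(d_NMS-3852/d_NMS-5876)² = 1.298×10^5/(0.263)² = 1.877×10^6.

1.88×10^6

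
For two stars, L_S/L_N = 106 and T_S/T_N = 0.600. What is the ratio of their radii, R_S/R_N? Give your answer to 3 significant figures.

28.6

L ∝ R²T⁴ gives R ∝ √L / T², so
R_S/R_N = √(106) / (0.600)² = 10.30 / 0.3600 = 28.60.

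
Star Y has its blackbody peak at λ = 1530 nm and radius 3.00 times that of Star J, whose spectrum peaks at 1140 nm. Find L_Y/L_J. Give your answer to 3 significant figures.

2.77

Wien's law gives T ∝ 1/λ_max, so T_Y/T_J = λ_J/λ_Y = 1140/1530 = 0.7451.
Then L ∝ R²T⁴ gives L_Y/L_J = (3.00)² × (0.7451)⁴ = 9.000 × 0.3082 = 2.774.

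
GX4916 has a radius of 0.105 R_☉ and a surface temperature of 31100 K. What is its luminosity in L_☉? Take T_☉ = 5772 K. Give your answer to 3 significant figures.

L/L_☉ = (R/R_☉)² (T/T_☉)⁴ = (0.105)² × (31100/5772)⁴
       = 0.01102 × (5.388)⁴ = 0.01102 × 842.8 = 9.292.

9.29 L_☉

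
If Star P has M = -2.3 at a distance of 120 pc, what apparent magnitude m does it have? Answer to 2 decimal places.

3.10

m = M + 5 log₁₀(d/10 pc) = -2.3 + 5 log₁₀(120/10)
  = -2.3 + 5 × 1.079 = -2.3 + 5.40 = 3.10.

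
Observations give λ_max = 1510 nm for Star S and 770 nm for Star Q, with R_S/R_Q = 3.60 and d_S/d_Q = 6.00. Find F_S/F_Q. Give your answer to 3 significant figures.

Wien's law: T_S/T_Q = λ_Q/λ_S = 770/1510 = 0.5099.
L_S/L_Q = (R_S/R_Q)²(T_S/T_Q)⁴ = (3.60)²(0.5099)⁴ = 0.8763.
F_S/F_Q = (L_S/L_Q)/(d_S/d_Q)² = 0.8763/(6.00)² = 0.02434.

0.0243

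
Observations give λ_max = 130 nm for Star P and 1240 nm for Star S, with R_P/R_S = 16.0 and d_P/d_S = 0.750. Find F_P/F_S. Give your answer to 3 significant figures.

Wien's law: T_P/T_S = λ_S/λ_P = 1240/130 = 9.538.
L_P/L_S = (R_P/R_S)²(T_P/T_S)⁴ = (16.0)²(9.538)⁴ = 2.119×10^6.
F_P/F_S = (L_P/L_S)/(d_P/d_S)² = 2.119×10^6/(0.750)² = 3.767×10^6.

3.77×10^6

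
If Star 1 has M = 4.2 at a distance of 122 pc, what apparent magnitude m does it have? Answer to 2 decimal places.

m = M + 5 log₁₀(d/10 pc) = 4.2 + 5 log₁₀(122/10)
  = 4.2 + 5 × 1.086 = 4.2 + 5.43 = 9.63.

9.63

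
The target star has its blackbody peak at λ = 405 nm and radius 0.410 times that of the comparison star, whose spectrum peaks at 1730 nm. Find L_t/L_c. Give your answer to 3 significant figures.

56.0

Wien's law gives T ∝ 1/λ_max, so T_t/T_c = λ_c/λ_t = 1730/405 = 4.272.
Then L ∝ R²T⁴ gives L_t/L_c = (0.410)² × (4.272)⁴ = 0.1681 × 332.9 = 55.97.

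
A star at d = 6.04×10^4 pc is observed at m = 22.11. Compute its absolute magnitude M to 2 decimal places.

M = m − 5 log₁₀(d/10 pc) = 22.11 − 5 log₁₀(6.04×10^4/10)
  = 22.11 − 5 × 3.781 = 22.11 − 18.91 = 3.20.

3.20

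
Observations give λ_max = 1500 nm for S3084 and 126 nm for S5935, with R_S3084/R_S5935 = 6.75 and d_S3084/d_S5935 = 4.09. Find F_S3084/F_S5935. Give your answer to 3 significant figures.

1.36×10^-4

Wien's law: T_S3084/T_S5935 = λ_S5935/λ_S3084 = 126/1500 = 0.08400.
L_S3084/L_S5935 = (R_S3084/R_S5935)²(T_S3084/T_S5935)⁴ = (6.75)²(0.08400)⁴ = 0.002268.
F_S3084/F_S5935 = (L_S3084/L_S5935)/(d_S3084/d_S5935)² = 0.002268/(4.09)² = 1.356×10^-4.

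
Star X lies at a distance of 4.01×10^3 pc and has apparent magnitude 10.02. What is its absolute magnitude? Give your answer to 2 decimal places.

-3.00

M = m − 5 log₁₀(d/10 pc) = 10.02 − 5 log₁₀(4.01×10^3/10)
  = 10.02 − 5 × 2.603 = 10.02 − 13.02 = -3.00.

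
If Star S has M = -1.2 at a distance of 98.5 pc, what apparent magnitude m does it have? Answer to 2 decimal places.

3.77

m = M + 5 log₁₀(d/10 pc) = -1.2 + 5 log₁₀(98.5/10)
  = -1.2 + 5 × 0.993 = -1.2 + 4.97 = 3.77.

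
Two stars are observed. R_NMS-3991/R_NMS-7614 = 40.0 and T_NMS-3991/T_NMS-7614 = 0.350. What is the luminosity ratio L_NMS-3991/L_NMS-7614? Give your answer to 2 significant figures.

From the Stefan–Boltzmann law, L ∝ R²T⁴, so
L_NMS-3991/L_NMS-7614 = (R_NMS-3991/R_NMS-7614)² (T_NMS-3991/T_NMS-7614)⁴ = (40.0)² × (0.350)⁴ = 1600 × 0.01501 = 24.01.

24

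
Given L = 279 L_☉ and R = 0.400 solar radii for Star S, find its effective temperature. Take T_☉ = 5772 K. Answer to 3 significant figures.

T/T_☉ = (L/L_☉)^(1/4) / (R/R_☉)^(1/2)
T = 5772 × (279)^(1/4) / √(0.400) = 5772 × 4.087 / 0.6325 = 3.730×10^4 K.

3.73×10^4 K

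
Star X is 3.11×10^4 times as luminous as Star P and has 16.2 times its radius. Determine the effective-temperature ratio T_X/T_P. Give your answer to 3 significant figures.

L ∝ R²T⁴ gives T ∝ (L/R²)^(1/4), so
T_X/T_P = (3.11×10^4 / 16.2²)^(1/4) = (118.5)^(1/4) = 3.299.

3.30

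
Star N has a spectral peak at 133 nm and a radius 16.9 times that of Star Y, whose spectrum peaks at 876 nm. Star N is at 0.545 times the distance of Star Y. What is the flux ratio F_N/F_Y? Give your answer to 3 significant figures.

Wien's law: T_N/T_Y = λ_Y/λ_N = 876/133 = 6.586.
L_N/L_Y = (R_N/R_Y)²(T_N/T_Y)⁴ = (16.9)²(6.586)⁴ = 5.375×10^5.
F_N/F_Y = (L_N/L_Y)/(d_N/d_Y)² = 5.375×10^5/(0.545)² = 1.810×10^6.

1.81×10^6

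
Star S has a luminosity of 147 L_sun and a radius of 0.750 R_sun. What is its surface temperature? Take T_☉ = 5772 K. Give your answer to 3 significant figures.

2.32×10^4 K

T/T_☉ = (L/L_☉)^(1/4) / (R/R_☉)^(1/2)
T = 5772 × (147)^(1/4) / √(0.750) = 5772 × 3.482 / 0.8660 = 2.321×10^4 K.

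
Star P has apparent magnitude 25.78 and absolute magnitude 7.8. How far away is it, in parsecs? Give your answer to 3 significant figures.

m − M = 5 log₁₀(d/10 pc)
25.78 − (7.8) = 17.98 = 5 log₁₀(d/10)
d = 10 × 10^(17.98/5) = 10 × 10^3.596 = 3.945×10^4 pc.

3.94×10^4 pc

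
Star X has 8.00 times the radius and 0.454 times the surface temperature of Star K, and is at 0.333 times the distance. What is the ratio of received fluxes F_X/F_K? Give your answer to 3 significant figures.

24.5

L_X/L_K = (R_X/R_K)²(T_X/T_K)⁴ = (8.00)² × (0.454)⁴ = 2.719.
F_X/F_K = (L_X/L_K)/(d_X/d_K)² = 2.719 / (0.333)² = 24.52.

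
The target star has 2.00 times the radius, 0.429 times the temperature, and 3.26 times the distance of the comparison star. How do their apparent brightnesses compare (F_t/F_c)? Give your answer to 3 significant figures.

0.0127

L_t/L_c = (R_t/R_c)²(T_t/T_c)⁴ = (2.00)² × (0.429)⁴ = 0.1355.
F_t/F_c = (L_t/L_c)/(d_t/d_c)² = 0.1355 / (3.26)² = 0.01275.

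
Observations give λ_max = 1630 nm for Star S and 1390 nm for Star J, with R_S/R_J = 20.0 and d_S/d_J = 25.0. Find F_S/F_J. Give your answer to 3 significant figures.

0.338

Wien's law: T_S/T_J = λ_J/λ_S = 1390/1630 = 0.8528.
L_S/L_J = (R_S/R_J)²(T_S/T_J)⁴ = (20.0)²(0.8528)⁴ = 211.5.
F_S/F_J = (L_S/L_J)/(d_S/d_J)² = 211.5/(25.0)² = 0.3384.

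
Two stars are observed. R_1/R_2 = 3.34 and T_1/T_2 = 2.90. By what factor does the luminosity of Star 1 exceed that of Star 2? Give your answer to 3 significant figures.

From the Stefan–Boltzmann law, L ∝ R²T⁴, so
L_1/L_2 = (R_1/R_2)² (T_1/T_2)⁴ = (3.34)² × (2.90)⁴ = 11.16 × 70.73 = 789.0.

789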